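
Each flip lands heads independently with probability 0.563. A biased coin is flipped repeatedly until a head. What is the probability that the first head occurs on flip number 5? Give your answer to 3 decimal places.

0.021

Geometric (trials to first success), p = 0.563.
P(Y = 5) = (1−p)^4 · p = 0.036469 · 0.563 = 0.02053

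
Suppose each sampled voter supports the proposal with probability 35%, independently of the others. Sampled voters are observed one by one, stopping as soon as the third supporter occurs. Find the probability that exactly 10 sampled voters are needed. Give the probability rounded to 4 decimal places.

Y = trial on which the third success occurs; negative binomial, r=3, p=0.35.
P(Y=10) = C(9,2) · p^3 · (1−p)^7
= 36 · 0.042875 · 0.049022 = 0.075666

0.0757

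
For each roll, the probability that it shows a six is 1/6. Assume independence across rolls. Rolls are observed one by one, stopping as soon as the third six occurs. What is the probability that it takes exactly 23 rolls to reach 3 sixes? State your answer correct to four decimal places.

0.0279

Y = trial on which the third success occurs; negative binomial, r=3, p=0.166667.
P(Y=23) = C(22,2) · p^3 · (1−p)^20
= 231 · 0.0046296 · 0.026084 = 0.027895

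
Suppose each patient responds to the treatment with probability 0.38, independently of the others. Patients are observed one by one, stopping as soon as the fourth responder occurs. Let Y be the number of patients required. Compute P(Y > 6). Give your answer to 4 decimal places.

Needing more than 6 patients ⇔ fewer than 4 successes in the first 6. With X ~ Binomial(6, 0.38), P(Y > 6) = P(X ≤ 3).
  k=0: C(6,0)·0.38^0·0.62^6 = 0.056800
  k=1: C(6,1)·0.38^1·0.62^5 = 0.208878
  k=2: C(6,2)·0.38^2·0.62^4 = 0.320055
  k=3: C(6,3)·0.38^3·0.62^3 = 0.261551
P(X ≤ 3) = 0.847285

0.8473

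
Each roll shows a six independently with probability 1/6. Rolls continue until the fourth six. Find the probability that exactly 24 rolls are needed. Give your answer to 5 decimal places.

0.03564

Y = trial on which the fourth success occurs; negative binomial, r=4, p=0.166667.
P(Y=24) = C(23,3) · p^4 · (1−p)^20
= 1771 · 0.0007716 · 0.026084 = 0.0356442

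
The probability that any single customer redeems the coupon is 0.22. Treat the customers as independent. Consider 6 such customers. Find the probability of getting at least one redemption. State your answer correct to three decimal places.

P(at least one) = 1 − P(none) = 1 − (1 − 0.22)^6
= 1 − 0.22520 = 0.77480

0.775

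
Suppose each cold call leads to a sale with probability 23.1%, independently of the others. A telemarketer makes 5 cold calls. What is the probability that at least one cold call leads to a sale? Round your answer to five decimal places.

0.73107

P(at least one) = 1 − P(none) = 1 − (1 − 0.231)^5
= 1 − 0.2689253 = 0.7310747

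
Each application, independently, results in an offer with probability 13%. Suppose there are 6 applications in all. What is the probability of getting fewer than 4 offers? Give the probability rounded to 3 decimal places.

0.997

X ~ Binomial(6, 0.13); P(X ≤ 3) = Σ C(6,k) p^k (1−p)^(6−k) over k:
  k=0: C(6,0)·0.13^0·0.87^6 = 0.43363
  k=1: C(6,1)·0.13^1·0.87^5 = 0.38877
  k=2: C(6,2)·0.13^2·0.87^4 = 0.14523
  k=3: C(6,3)·0.13^3·0.87^3 = 0.02893
Total = 0.99656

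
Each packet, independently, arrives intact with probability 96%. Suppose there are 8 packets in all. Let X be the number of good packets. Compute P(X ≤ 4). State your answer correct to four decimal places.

0.0002

X ~ Binomial(8, 0.96); P(X ≤ 4) = Σ C(8,k) p^k (1−p)^(8−k) over k:
  k=0: C(8,0)·0.96^0·0.04^8 = 0.000000
  k=1: C(8,1)·0.96^1·0.04^7 = 0.000000
  k=2: C(8,2)·0.96^2·0.04^6 = 0.000000
  k=3: C(8,3)·0.96^3·0.04^5 = 0.000005
  k=4: C(8,4)·0.96^4·0.04^4 = 0.000152
Total = 0.000157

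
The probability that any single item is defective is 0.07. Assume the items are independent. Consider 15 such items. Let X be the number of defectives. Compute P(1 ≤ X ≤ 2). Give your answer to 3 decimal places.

X ~ Binomial(15, 0.07); P(1 ≤ X ≤ 2) = Σ C(15,k) p^k (1−p)^(15−k) over k:
  k=1: C(15,1)·0.07^1·0.93^14 = 0.38015
  k=2: C(15,2)·0.07^2·0.93^13 = 0.20029
Total = 0.58044

0.580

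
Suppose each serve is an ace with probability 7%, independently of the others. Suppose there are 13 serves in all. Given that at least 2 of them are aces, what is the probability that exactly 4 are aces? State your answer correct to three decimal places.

X ~ Binomial(13, 0.07). Want P(X=4 | X≥2) = P(X=4) / P(X≥2).
P(X=4) = C(13,4)·0.07^4·0.93^9 = 0.00893
P(X≥2) = 1 − 0.38929 − 0.38092 = 0.22978
Ratio = 0.00893 / 0.22978 = 0.03888

0.039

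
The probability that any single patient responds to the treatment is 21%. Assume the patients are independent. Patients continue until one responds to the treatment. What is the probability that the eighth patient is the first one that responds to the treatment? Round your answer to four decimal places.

0.0403

Geometric (trials to first success), p = 0.21.
P(Y = 8) = (1−p)^7 · p = 0.19204 · 0.21 = 0.040328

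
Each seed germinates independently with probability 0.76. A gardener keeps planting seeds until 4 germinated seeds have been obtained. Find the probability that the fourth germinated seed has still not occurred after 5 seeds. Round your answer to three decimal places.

Needing more than 5 seeds ⇔ fewer than 4 successes in the first 5. With X ~ Binomial(5, 0.76), P(Y > 5) = P(X ≤ 3).
  k=0: C(5,0)·0.76^0·0.24^5 = 0.00080
  k=1: C(5,1)·0.76^1·0.24^4 = 0.01261
  k=2: C(5,2)·0.76^2·0.24^3 = 0.07985
  k=3: C(5,3)·0.76^3·0.24^2 = 0.25285
P(X ≤ 3) = 0.34610

0.346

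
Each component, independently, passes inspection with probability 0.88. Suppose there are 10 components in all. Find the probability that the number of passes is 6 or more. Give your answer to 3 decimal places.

X ~ Binomial(10, 0.88); P(X ≥ 6) = Σ C(10,k) p^k (1−p)^(10−k) over k:
  k=6: C(10,6)·0.88^6·0.12^4 = 0.02022
  k=7: C(10,7)·0.88^7·0.12^3 = 0.08474
  k=8: C(10,8)·0.88^8·0.12^2 = 0.23304
  k=9: C(10,9)·0.88^9·0.12^1 = 0.37977
  k=10: C(10,10)·0.88^10·0.12^0 = 0.27850
Total = 0.99628

0.996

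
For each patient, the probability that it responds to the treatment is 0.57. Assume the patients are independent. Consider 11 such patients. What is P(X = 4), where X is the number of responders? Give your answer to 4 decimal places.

X ~ Binomial(n=11, p=0.57).
P(X=4) = C(11,4) · p^4 · (1−p)^7
= 330 · 0.10556 · 0.0027182 = 0.094687

0.0947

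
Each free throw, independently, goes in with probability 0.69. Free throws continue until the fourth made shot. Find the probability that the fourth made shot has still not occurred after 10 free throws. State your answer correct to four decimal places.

0.0129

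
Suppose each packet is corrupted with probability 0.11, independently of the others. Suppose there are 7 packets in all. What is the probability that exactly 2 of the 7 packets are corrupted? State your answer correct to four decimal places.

0.1419

X ~ Binomial(n=7, p=0.11).
P(X=2) = C(7,2) · p^2 · (1−p)^5
= 21 · 0.0121 · 0.55841 = 0.141891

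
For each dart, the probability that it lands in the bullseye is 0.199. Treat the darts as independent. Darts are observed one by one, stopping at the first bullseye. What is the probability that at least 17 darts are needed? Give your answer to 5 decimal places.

0.02872

Y = number of darts to the first success; geometric, p = 0.199.
P(Y > 16) = P(first 16 all fail) = (1−p)^16 = 0.0287158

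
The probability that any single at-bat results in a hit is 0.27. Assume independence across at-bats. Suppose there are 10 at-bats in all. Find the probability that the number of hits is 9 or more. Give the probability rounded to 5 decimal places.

X ~ Binomial(10, 0.27); P(X ≥ 9) = Σ C(10,k) p^k (1−p)^(10−k) over k:
  k=9: C(10,9)·0.27^9·0.73^1 = 0.0000557
  k=10: C(10,10)·0.27^10·0.73^0 = 0.0000021
Total = 0.0000577

0.00006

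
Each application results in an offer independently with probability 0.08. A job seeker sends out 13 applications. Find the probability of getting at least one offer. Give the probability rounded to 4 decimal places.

P(at least one) = 1 − P(none) = 1 − (1 − 0.08)^13
= 1 − 0.338253 = 0.661747

0.6617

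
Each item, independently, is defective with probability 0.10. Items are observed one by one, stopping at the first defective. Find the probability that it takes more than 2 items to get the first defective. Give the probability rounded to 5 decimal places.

0.81000

Y = number of items to the first success; geometric, p = 0.10.
P(Y > 2) = P(first 2 all fail) = (1−p)^2 = 0.8100000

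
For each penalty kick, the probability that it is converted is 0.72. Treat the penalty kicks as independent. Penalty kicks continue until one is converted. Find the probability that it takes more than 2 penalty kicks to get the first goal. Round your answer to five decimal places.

0.07840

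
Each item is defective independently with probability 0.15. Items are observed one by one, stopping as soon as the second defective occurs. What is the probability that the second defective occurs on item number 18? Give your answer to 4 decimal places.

Y = trial on which the second success occurs; negative binomial, r=2, p=0.15.
P(Y=18) = C(17,1) · p^2 · (1−p)^16
= 17 · 0.0225 · 0.074251 = 0.028401

0.0284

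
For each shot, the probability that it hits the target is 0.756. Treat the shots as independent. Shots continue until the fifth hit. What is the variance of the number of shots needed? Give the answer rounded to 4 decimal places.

Y = total shots until the fifth success; negative binomial with r=5, p=0.756.
Var(Y) = r(1−p)/p² = 5·0.244 / 0.756² = 2.134599

2.1346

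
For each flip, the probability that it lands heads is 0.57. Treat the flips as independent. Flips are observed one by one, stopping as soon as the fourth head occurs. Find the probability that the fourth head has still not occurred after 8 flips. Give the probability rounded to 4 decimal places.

0.2235

Needing more than 8 flips ⇔ fewer than 4 successes in the first 8. With X ~ Binomial(8, 0.57), P(Y > 8) = P(X ≤ 3).
  k=0: C(8,0)·0.57^0·0.43^8 = 0.001169
  k=1: C(8,1)·0.57^1·0.43^7 = 0.012395
  k=2: C(8,2)·0.57^2·0.43^6 = 0.057507
  k=3: C(8,3)·0.57^3·0.43^5 = 0.152460
P(X ≤ 3) = 0.223530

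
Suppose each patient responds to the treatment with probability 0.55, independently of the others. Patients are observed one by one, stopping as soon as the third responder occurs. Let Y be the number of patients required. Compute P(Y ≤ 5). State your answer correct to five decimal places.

Finishing within 5 patients ⇔ at least 3 successes in the first 5. With X ~ Binomial(5, 0.55), P(Y ≤ 5) = 1 − P(X ≤ 2).
  k=0: C(5,0)·0.55^0·0.45^5 = 0.0184528
  k=1: C(5,1)·0.55^1·0.45^4 = 0.1127672
  k=2: C(5,2)·0.55^2·0.45^3 = 0.2756531
1 − 0.4068731 = 0.5931269

0.59313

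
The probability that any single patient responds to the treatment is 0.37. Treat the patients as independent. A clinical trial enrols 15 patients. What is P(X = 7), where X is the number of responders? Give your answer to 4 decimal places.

0.1516

X ~ Binomial(n=15, p=0.37).
P(X=7) = C(15,7) · p^7 · (1−p)^8
= 6435 · 0.00094932 · 0.024816 = 0.151595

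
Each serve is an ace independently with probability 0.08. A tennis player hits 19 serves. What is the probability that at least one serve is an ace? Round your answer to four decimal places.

0.7949

P(at least one) = 1 − P(none) = 1 − (1 − 0.08)^19
= 1 − 0.205101 = 0.794899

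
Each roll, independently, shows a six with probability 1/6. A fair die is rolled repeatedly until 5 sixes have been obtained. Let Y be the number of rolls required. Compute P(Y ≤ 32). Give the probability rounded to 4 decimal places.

0.6359

Finishing within 32 rolls ⇔ at least 5 successes in the first 32. With X ~ Binomial(32, 0.166667), P(Y ≤ 32) = 1 − P(X ≤ 4).
  k=0: C(32,0)·0.166667^0·0.833333^32 = 0.002926
  k=1: C(32,1)·0.166667^1·0.833333^31 = 0.018723
  k=2: C(32,2)·0.166667^2·0.833333^30 = 0.058042
  k=3: C(32,3)·0.166667^3·0.833333^29 = 0.116084
  k=4: C(32,4)·0.166667^4·0.833333^28 = 0.168322
1 − 0.364096 = 0.635904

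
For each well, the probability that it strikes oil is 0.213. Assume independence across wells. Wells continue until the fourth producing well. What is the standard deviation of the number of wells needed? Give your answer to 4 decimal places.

Y = total wells until the fourth success; negative binomial with r=4, p=0.213.
SD(Y) = √[r(1−p)/p²] = √(69.386586) = 8.329861

8.3299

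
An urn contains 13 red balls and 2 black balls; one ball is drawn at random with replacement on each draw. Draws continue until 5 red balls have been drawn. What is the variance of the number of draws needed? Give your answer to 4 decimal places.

0.8876

Y = total draws until the fifth success; negative binomial with r=5, p=0.866667.
Var(Y) = r(1−p)/p² = 5·0.133333 / 0.866667² = 0.887574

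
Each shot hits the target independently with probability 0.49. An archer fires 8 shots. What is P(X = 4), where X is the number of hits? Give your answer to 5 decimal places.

0.27300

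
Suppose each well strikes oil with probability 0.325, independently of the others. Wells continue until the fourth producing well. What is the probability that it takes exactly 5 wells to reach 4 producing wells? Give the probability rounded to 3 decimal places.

Y = trial on which the fourth success occurs; negative binomial, r=4, p=0.325.
P(Y=5) = C(4,3) · p^4 · (1−p)^1
= 4 · 0.011157 · 0.675 = 0.03012

0.030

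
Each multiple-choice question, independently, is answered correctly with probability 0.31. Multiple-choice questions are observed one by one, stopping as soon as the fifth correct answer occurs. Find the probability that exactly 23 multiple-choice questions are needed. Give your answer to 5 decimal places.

Y = trial on which the fifth success occurs; negative binomial, r=5, p=0.31.
P(Y=23) = C(22,4) · p^5 · (1−p)^18
= 7315 · 0.0028629 · 0.0012569 = 0.0263212

0.02632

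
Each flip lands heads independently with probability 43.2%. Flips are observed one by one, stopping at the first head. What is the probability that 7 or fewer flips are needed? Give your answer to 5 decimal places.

Y = number of flips to the first success; geometric, p = 0.432.
P(Y ≤ 7) = 1 − (1−p)^7 = 1 − 0.0190738 = 0.9809262

0.98093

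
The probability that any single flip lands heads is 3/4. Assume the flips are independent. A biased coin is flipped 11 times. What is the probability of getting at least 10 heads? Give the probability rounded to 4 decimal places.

X ~ Binomial(11, 0.75); P(X ≥ 10) = Σ C(11,k) p^k (1−p)^(11−k) over k:
  k=10: C(11,10)·0.75^10·0.25^1 = 0.154862
  k=11: C(11,11)·0.75^11·0.25^0 = 0.042235
Total = 0.197097

0.1971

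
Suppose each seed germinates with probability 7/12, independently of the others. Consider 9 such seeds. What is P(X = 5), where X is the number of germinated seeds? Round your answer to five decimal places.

X ~ Binomial(n=9, p=0.583333).
P(X=5) = C(9,5) · p^5 · (1−p)^4
= 126 · 0.067544 · 0.030141 = 0.2565131

0.25651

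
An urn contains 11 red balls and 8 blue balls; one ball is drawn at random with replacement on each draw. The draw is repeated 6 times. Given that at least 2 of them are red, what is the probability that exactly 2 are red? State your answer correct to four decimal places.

0.1666

X ~ Binomial(6, 0.578947). Want P(X=2 | X≥2) = P(X=2) / P(X≥2).
P(X=2) = C(6,2)·0.578947^2·0.421053^4 = 0.158021
P(X≥2) = 1 − 0.005572 − 0.045970 = 0.948458
Ratio = 0.158021 / 0.948458 = 0.166608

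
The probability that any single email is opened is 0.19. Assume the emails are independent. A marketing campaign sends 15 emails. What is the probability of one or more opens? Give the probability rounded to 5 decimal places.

0.95761

P(at least one) = 1 − P(none) = 1 − (1 − 0.19)^15
= 1 − 0.0423912 = 0.9576088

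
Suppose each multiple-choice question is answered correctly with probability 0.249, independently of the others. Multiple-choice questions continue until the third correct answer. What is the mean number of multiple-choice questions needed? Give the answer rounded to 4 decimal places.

Y = total multiple-choice questions until the third success; negative binomial with r=3, p=0.249.
E[Y] = r / p = 3 / 0.249 = 12.048193

12.0482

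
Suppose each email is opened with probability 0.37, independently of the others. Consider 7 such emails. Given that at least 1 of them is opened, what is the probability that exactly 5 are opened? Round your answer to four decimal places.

0.0602

X ~ Binomial(7, 0.37). Want P(X=5 | X≥1) = P(X=5) / P(X≥1).
P(X=5) = C(7,5)·0.37^5·0.63^2 = 0.057797
P(X≥1) = 1 − 0.039390 = 0.960610
Ratio = 0.057797 / 0.960610 = 0.060167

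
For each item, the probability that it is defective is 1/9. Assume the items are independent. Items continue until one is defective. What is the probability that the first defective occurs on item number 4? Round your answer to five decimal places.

Geometric (trials to first success), p = 0.111111.
P(Y = 4) = (1−p)^3 · p = 0.70233 · 0.111111 = 0.0780369

0.07804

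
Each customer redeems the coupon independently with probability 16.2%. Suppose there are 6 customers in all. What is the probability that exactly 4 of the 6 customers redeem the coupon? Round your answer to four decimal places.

X ~ Binomial(n=6, p=0.162).
P(X=4) = C(6,4) · p^4 · (1−p)^2
= 15 · 0.00068875 · 0.70224 = 0.007255

0.0073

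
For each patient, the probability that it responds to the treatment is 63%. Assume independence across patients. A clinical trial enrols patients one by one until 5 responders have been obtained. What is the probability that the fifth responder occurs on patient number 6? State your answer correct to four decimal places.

0.1836

Y = trial on which the fifth success occurs; negative binomial, r=5, p=0.63.
P(Y=6) = C(5,4) · p^5 · (1−p)^1
= 5 · 0.099244 · 0.37 = 0.183601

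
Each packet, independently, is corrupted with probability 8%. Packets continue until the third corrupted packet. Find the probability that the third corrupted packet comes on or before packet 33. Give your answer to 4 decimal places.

Finishing within 33 packets ⇔ at least 3 successes in the first 33. With X ~ Binomial(33, 0.08), P(Y ≤ 33) = 1 − P(X ≤ 2).
  k=0: C(33,0)·0.08^0·0.92^33 = 0.063826
  k=1: C(33,1)·0.08^1·0.92^32 = 0.183153
  k=2: C(33,2)·0.08^2·0.92^31 = 0.254822
1 − 0.501801 = 0.498199

0.4982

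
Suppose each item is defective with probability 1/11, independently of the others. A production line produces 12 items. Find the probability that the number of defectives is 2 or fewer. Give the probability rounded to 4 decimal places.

X ~ Binomial(12, 0.090909); P(X ≤ 2) = Σ C(12,k) p^k (1−p)^(12−k) over k:
  k=0: C(12,0)·0.090909^0·0.909091^12 = 0.318631
  k=1: C(12,1)·0.090909^1·0.909091^11 = 0.382357
  k=2: C(12,2)·0.090909^2·0.909091^10 = 0.210296
Total = 0.911284

0.9113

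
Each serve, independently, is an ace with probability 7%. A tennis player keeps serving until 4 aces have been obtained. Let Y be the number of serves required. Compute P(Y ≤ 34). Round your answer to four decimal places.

Finishing within 34 serves ⇔ at least 4 successes in the first 34. With X ~ Binomial(34, 0.07), P(Y ≤ 34) = 1 − P(X ≤ 3).
  k=0: C(34,0)·0.07^0·0.93^34 = 0.084805
  k=1: C(34,1)·0.07^1·0.93^33 = 0.217027
  k=2: C(34,2)·0.07^2·0.93^32 = 0.269534
  k=3: C(34,3)·0.07^3·0.93^31 = 0.216400
1 − 0.787766 = 0.212234

0.2122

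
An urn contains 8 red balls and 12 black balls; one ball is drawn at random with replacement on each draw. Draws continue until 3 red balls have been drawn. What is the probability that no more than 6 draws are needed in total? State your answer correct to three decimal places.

0.456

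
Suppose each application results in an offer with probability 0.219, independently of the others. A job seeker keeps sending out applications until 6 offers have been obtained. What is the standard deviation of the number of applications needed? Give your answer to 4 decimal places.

9.8846

Y = total applications until the sixth success; negative binomial with r=6, p=0.219.
SD(Y) = √[r(1−p)/p²] = √(97.704385) = 9.884553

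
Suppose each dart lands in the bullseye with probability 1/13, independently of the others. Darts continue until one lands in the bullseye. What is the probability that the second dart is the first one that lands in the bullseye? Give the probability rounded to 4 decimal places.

Geometric (trials to first success), p = 0.076923.
P(Y = 2) = (1−p)^1 · p = 0.92308 · 0.076923 = 0.071006

0.0710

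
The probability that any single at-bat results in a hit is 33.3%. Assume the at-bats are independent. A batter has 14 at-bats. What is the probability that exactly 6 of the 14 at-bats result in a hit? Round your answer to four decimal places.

0.1604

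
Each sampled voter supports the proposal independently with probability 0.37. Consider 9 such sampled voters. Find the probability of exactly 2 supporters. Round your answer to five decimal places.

X ~ Binomial(n=9, p=0.37).
P(X=2) = C(9,2) · p^2 · (1−p)^7
= 36 · 0.1369 · 0.03939 = 0.1941287

0.19413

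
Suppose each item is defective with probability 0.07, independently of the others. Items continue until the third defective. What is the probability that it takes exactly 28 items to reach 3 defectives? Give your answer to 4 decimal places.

Y = trial on which the third success occurs; negative binomial, r=3, p=0.07.
P(Y=28) = C(27,2) · p^3 · (1−p)^25
= 351 · 0.000343 · 0.16296 = 0.019619

0.0196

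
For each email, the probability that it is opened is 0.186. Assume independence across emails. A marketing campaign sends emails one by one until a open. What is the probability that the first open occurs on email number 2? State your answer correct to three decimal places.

Geometric (trials to first success), p = 0.186.
P(Y = 2) = (1−p)^1 · p = 0.814 · 0.186 = 0.15140

0.151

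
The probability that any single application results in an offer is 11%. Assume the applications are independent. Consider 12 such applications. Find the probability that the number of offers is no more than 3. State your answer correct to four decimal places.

0.9649

X ~ Binomial(12, 0.11); P(X ≤ 3) = Σ C(12,k) p^k (1−p)^(12−k) over k:
  k=0: C(12,0)·0.11^0·0.89^12 = 0.246990
  k=1: C(12,1)·0.11^1·0.89^11 = 0.366323
  k=2: C(12,2)·0.11^2·0.89^10 = 0.249017
  k=3: C(12,3)·0.11^3·0.89^9 = 0.102591
Total = 0.964922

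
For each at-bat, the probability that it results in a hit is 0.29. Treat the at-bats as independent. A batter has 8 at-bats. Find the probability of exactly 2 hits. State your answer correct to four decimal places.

X ~ Binomial(n=8, p=0.29).
P(X=2) = C(8,2) · p^2 · (1−p)^6
= 28 · 0.0841 · 0.1281 = 0.301651

0.3017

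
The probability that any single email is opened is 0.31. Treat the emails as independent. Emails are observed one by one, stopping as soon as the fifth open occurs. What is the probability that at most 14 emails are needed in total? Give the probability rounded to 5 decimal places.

Finishing within 14 emails ⇔ at least 5 successes in the first 14. With X ~ Binomial(14, 0.31), P(Y ≤ 14) = 1 − P(X ≤ 4).
  k=0: C(14,0)·0.31^0·0.69^14 = 0.0055448
  k=1: C(14,1)·0.31^1·0.69^13 = 0.0348761
  k=2: C(14,2)·0.31^2·0.69^12 = 0.1018483
  k=3: C(14,3)·0.31^3·0.69^11 = 0.1830318
  k=4: C(14,4)·0.31^4·0.69^10 = 0.2261371
1 − 0.5514381 = 0.4485619

0.44856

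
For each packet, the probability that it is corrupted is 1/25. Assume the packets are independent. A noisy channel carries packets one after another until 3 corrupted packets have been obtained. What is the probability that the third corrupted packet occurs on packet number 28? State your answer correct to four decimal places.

Y = trial on which the third success occurs; negative binomial, r=3, p=0.04.
P(Y=28) = C(27,2) · p^3 · (1−p)^25
= 351 · 6.4e-05 · 0.3604 = 0.008096

0.0081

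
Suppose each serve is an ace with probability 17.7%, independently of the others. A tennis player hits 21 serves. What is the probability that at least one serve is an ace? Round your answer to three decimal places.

P(at least one) = 1 − P(none) = 1 − (1 − 0.177)^21
= 1 − 0.01673 = 0.98327

0.983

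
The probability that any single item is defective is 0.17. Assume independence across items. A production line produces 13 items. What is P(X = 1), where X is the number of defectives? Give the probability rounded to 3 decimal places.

X ~ Binomial(n=13, p=0.17).
P(X=1) = C(13,1) · p^1 · (1−p)^12
= 13 · 0.17 · 0.10689 = 0.23623

0.236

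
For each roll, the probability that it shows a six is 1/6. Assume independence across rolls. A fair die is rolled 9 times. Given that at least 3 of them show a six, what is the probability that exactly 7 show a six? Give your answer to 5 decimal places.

X ~ Binomial(9, 0.166667). Want P(X=7 | X≥3) = P(X=7) / P(X≥3).
P(X=7) = C(9,7)·0.166667^7·0.833333^2 = 0.0000893
P(X≥3) = 1 − 0.1938067 − 0.3488521 − 0.2790816 = 0.1782596
Ratio = 0.0000893 / 0.1782596 = 0.0005010

0.00050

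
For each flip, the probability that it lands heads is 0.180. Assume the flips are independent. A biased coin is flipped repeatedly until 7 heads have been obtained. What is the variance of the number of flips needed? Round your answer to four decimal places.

177.1605

Y = total flips until the seventh success; negative binomial with r=7, p=0.18.
Var(Y) = r(1−p)/p² = 7·0.82 / 0.18² = 177.160494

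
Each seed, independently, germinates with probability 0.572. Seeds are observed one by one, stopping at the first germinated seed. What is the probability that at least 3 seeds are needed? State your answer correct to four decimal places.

0.1832

Y = number of seeds to the first success; geometric, p = 0.572.
P(Y > 2) = P(first 2 all fail) = (1−p)^2 = 0.183184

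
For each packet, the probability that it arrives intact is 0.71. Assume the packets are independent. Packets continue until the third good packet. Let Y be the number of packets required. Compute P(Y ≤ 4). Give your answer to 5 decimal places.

Finishing within 4 packets ⇔ at least 3 successes in the first 4. With X ~ Binomial(4, 0.71), P(Y ≤ 4) = 1 − P(X ≤ 2).
  k=0: C(4,0)·0.71^0·0.29^4 = 0.0070728
  k=1: C(4,1)·0.71^1·0.29^3 = 0.0692648
  k=2: C(4,2)·0.71^2·0.29^2 = 0.2543689
1 − 0.3307064 = 0.6692936

0.66929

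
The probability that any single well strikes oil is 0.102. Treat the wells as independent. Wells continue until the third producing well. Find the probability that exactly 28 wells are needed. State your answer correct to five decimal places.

0.02529

Y = trial on which the third success occurs; negative binomial, r=3, p=0.102.
P(Y=28) = C(27,2) · p^3 · (1−p)^25
= 351 · 0.0010612 · 0.067906 = 0.0252939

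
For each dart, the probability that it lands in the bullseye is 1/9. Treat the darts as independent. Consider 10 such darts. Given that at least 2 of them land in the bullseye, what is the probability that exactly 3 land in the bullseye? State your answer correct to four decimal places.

0.2350

X ~ Binomial(10, 0.111111). Want P(X=3 | X≥2) = P(X=3) / P(X≥2).
P(X=3) = C(10,3)·0.111111^3·0.888889^7 = 0.072175
P(X≥2) = 1 − 0.307946 − 0.384933 = 0.307121
Ratio = 0.072175 / 0.307121 = 0.235005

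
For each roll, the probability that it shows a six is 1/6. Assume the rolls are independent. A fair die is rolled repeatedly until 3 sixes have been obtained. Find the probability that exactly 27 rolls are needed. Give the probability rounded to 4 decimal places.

Y = trial on which the third success occurs; negative binomial, r=3, p=0.166667.
P(Y=27) = C(26,2) · p^3 · (1−p)^24
= 325 · 0.0046296 · 0.012579 = 0.018927

0.0189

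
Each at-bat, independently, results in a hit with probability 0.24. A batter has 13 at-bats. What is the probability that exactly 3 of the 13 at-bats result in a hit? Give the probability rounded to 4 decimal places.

X ~ Binomial(n=13, p=0.24).
P(X=3) = C(13,3) · p^3 · (1−p)^10
= 286 · 0.013824 · 0.064289 = 0.254177

0.2542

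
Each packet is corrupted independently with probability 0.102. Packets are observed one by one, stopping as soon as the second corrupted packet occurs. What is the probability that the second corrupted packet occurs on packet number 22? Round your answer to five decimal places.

0.02541

Y = trial on which the second success occurs; negative binomial, r=2, p=0.102.
P(Y=22) = C(21,1) · p^2 · (1−p)^20
= 21 · 0.010404 · 0.11629 = 0.0254066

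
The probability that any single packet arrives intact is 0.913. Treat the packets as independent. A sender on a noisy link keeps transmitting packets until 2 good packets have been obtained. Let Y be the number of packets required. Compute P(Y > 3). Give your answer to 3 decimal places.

0.021

Needing more than 3 packets ⇔ fewer than 2 successes in the first 3. With X ~ Binomial(3, 0.913), P(Y > 3) = P(X ≤ 1).
  k=0: C(3,0)·0.913^0·0.087^3 = 0.00066
  k=1: C(3,1)·0.913^1·0.087^2 = 0.02073
P(X ≤ 1) = 0.02139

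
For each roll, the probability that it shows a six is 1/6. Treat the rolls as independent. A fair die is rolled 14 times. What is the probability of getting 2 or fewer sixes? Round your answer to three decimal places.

0.579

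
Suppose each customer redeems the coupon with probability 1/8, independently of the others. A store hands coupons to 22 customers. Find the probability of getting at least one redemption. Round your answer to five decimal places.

P(at least one) = 1 − P(none) = 1 − (1 − 0.125)^22
= 1 − 0.0529880 = 0.9470120

0.94701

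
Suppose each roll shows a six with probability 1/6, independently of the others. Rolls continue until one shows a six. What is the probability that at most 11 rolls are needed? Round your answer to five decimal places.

0.86541

Y = number of rolls to the first success; geometric, p = 0.166667.
P(Y ≤ 11) = 1 − (1−p)^11 = 1 − 0.1345880 = 0.8654120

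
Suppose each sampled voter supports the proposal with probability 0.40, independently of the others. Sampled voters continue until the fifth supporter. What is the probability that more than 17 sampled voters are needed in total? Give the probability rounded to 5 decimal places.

Needing more than 17 sampled voters ⇔ fewer than 5 successes in the first 17. With X ~ Binomial(17, 0.40), P(Y > 17) = P(X ≤ 4).
  k=0: C(17,0)·0.40^0·0.60^17 = 0.0001693
  k=1: C(17,1)·0.40^1·0.60^16 = 0.0019184
  k=2: C(17,2)·0.40^2·0.60^15 = 0.0102312
  k=3: C(17,3)·0.40^3·0.60^14 = 0.0341041
  k=4: C(17,4)·0.40^4·0.60^13 = 0.0795762
P(X ≤ 4) = 0.1259991

0.12600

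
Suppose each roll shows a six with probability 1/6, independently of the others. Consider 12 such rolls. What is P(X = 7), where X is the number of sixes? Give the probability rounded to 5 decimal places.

X ~ Binomial(n=12, p=0.166667).
P(X=7) = C(12,7) · p^7 · (1−p)^5
= 792 · 3.5722e-06 · 0.40188 = 0.0011370

0.00114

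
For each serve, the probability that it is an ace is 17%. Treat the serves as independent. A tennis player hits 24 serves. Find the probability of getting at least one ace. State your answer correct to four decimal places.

0.9886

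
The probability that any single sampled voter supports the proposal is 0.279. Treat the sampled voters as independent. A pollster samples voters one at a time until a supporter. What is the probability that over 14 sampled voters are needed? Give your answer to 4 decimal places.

Y = number of sampled voters to the first success; geometric, p = 0.279.
P(Y > 14) = P(first 14 all fail) = (1−p)^14 = 0.010259

0.0103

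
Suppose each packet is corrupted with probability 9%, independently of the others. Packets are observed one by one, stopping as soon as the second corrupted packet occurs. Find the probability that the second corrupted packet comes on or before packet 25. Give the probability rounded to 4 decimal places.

Finishing within 25 packets ⇔ at least 2 successes in the first 25. With X ~ Binomial(25, 0.09), P(Y ≤ 25) = 1 − P(X ≤ 1).
  k=0: C(25,0)·0.09^0·0.91^25 = 0.094631
  k=1: C(25,1)·0.09^1·0.91^24 = 0.233978
1 − 0.328610 = 0.671390

0.6714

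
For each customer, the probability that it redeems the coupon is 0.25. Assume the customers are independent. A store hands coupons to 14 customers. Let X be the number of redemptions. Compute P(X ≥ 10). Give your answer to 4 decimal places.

X ~ Binomial(14, 0.25); P(X ≥ 10) = Σ C(14,k) p^k (1−p)^(14−k) over k:
  k=10: C(14,10)·0.25^10·0.75^4 = 0.000302
  k=11: C(14,11)·0.25^11·0.75^3 = 0.000037
  k=12: C(14,12)·0.25^12·0.75^2 = 0.000003
  k=13: C(14,13)·0.25^13·0.75^1 = 0.000000
  k=14: C(14,14)·0.25^14·0.75^0 = 0.000000
Total = 0.000342

0.0003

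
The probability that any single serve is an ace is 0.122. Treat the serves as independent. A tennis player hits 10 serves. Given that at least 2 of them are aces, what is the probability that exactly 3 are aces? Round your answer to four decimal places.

0.2508

X ~ Binomial(10, 0.122). Want P(X=3 | X≥2) = P(X=3) / P(X≥2).
P(X=3) = C(10,3)·0.122^3·0.878^7 = 0.087644
P(X≥2) = 1 − 0.272236 − 0.378277 = 0.349487
Ratio = 0.087644 / 0.349487 = 0.250779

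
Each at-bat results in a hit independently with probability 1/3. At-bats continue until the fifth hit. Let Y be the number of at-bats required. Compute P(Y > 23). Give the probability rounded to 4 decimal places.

0.0758

Needing more than 23 at-bats ⇔ fewer than 5 successes in the first 23. With X ~ Binomial(23, 0.333333), P(Y > 23) = P(X ≤ 4).
  k=0: C(23,0)·0.333333^0·0.666667^23 = 0.000089
  k=1: C(23,1)·0.333333^1·0.666667^22 = 0.001025
  k=2: C(23,2)·0.333333^2·0.666667^21 = 0.005636
  k=3: C(23,3)·0.333333^3·0.666667^20 = 0.019726
  k=4: C(23,4)·0.333333^4·0.666667^19 = 0.049314
P(X ≤ 4) = 0.075789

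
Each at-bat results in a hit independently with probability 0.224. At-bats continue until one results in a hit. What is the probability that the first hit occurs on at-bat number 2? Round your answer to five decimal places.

0.17382

Geometric (trials to first success), p = 0.224.
P(Y = 2) = (1−p)^1 · p = 0.776 · 0.224 = 0.1738240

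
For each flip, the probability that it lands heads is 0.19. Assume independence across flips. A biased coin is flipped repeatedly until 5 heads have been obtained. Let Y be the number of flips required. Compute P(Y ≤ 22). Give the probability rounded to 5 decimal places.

0.40948

Finishing within 22 flips ⇔ at least 5 successes in the first 22. With X ~ Binomial(22, 0.19), P(Y ≤ 22) = 1 − P(X ≤ 4).
  k=0: C(22,0)·0.19^0·0.81^22 = 0.0096977
  k=1: C(22,1)·0.19^1·0.81^21 = 0.0500451
  k=2: C(22,2)·0.19^2·0.81^20 = 0.1232593
  k=3: C(22,3)·0.19^3·0.81^19 = 0.1927511
  k=4: C(22,4)·0.19^4·0.81^18 = 0.2147628
1 − 0.5905160 = 0.4094840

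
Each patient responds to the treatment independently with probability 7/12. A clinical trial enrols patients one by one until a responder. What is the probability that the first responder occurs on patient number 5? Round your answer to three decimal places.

Geometric (trials to first success), p = 0.583333.
P(Y = 5) = (1−p)^4 · p = 0.030141 · 0.583333 = 0.01758

0.018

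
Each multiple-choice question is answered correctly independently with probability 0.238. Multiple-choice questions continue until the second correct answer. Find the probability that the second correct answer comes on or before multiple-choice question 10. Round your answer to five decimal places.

0.72785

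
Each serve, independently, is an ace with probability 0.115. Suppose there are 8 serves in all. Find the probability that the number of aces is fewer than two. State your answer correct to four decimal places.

0.7675

X ~ Binomial(8, 0.115); P(X ≤ 1) = Σ C(8,k) p^k (1−p)^(8−k) over k:
  k=0: C(8,0)·0.115^0·0.885^8 = 0.376310
  k=1: C(8,1)·0.115^1·0.885^7 = 0.391193
Total = 0.767503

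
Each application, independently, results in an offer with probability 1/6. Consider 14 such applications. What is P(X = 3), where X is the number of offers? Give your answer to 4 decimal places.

X ~ Binomial(n=14, p=0.166667).
P(X=3) = C(14,3) · p^3 · (1−p)^11
= 364 · 0.0046296 · 0.13459 = 0.226806

0.2268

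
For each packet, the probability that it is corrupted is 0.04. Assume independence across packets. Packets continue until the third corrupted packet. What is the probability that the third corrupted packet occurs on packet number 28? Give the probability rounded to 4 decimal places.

0.0081

Y = trial on which the third success occurs; negative binomial, r=3, p=0.04.
P(Y=28) = C(27,2) · p^3 · (1−p)^25
= 351 · 6.4e-05 · 0.3604 = 0.008096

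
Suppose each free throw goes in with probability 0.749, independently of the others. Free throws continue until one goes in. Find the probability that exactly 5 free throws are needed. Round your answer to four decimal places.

Geometric (trials to first success), p = 0.749.
P(Y = 5) = (1−p)^4 · p = 0.0039691 · 0.749 = 0.002973

0.0030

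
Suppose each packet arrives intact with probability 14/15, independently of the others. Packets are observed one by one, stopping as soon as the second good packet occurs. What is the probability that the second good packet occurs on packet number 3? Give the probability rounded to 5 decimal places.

0.11615

Y = trial on which the second success occurs; negative binomial, r=2, p=0.933333.
P(Y=3) = C(2,1) · p^2 · (1−p)^1
= 2 · 0.87111 · 0.066667 = 0.1161481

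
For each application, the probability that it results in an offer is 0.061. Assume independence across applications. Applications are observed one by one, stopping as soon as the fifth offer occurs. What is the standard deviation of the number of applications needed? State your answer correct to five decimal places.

35.52123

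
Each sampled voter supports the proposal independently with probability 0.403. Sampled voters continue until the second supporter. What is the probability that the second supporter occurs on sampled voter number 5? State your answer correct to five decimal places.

0.13823

Y = trial on which the second success occurs; negative binomial, r=2, p=0.403.
P(Y=5) = C(4,1) · p^2 · (1−p)^3
= 4 · 0.16241 · 0.21278 = 0.1382271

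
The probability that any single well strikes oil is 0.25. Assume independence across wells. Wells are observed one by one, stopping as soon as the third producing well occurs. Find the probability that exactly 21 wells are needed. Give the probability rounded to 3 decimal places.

0.017

Y = trial on which the third success occurs; negative binomial, r=3, p=0.25.
P(Y=21) = C(20,2) · p^3 · (1−p)^18
= 190 · 0.015625 · 0.0056377 = 0.01674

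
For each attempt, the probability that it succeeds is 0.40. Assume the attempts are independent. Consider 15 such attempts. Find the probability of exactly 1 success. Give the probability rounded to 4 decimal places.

0.0047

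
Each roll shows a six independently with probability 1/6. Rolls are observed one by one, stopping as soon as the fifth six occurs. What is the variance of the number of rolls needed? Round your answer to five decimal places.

Y = total rolls until the fifth success; negative binomial with r=5, p=0.166667.
Var(Y) = r(1−p)/p² = 5·0.833333 / 0.166667² = 150.0000000

150.00000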